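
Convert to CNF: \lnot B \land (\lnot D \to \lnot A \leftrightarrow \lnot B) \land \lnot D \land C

\lnot B \land (B \lor D \lor \lnot A) \land \lnot D \land C

\lnot B \land (\lnot D \to \lnot A \leftrightarrow \lnot B) \land \lnot D \land C
= \lnot B \land ((\lnot D \to \lnot A) \to \lnot B) \land (\lnot B \to (\lnot D \to \lnot A)) \land \lnot D \land C   — eliminate \leftrightarrow
= \lnot B \land (\lnot (\lnot D \to \lnot A) \lor \lnot B) \land (\lnot B \to (\lnot D \to \lnot A)) \land \lnot D \land C   — eliminate \to
= \lnot B \land (\lnot (\lnot \lnot D \lor \lnot A) \lor \lnot B) \land (\lnot B \to (\lnot D \to \lnot A)) \land \lnot D \land C   — eliminate \to
= \lnot B \land (\lnot (\lnot \lnot D \lor \lnot A) \lor \lnot B) \land (\lnot \lnot B \lor (\lnot D \to \lnot A)) \land \lnot D \land C   — eliminate \to
= \lnot B \land (\lnot (\lnot \lnot D \lor \lnot A) \lor \lnot B) \land (\lnot \lnot B \lor \lnot \lnot D \lor \lnot A) \land \lnot D \land C   — eliminate \to
= \lnot B \land (\lnot \lnot \lnot D \land \lnot \lnot A \lor \lnot B) \land (\lnot \lnot B \lor \lnot \lnot D \lor \lnot A) \land \lnot D \land C   — De Morgan
= \lnot B \land (\lnot D \land \lnot \lnot A \lor \lnot B) \land (\lnot \lnot B \lor \lnot \lnot D \lor \lnot A) \land \lnot D \land C   — double negation
= \lnot B \land (\lnot D \land A \lor \lnot B) \land (\lnot \lnot B \lor \lnot \lnot D \lor \lnot A) \land \lnot D \land C   — double negation
= \lnot B \land (\lnot D \land A \lor \lnot B) \land (B \lor \lnot \lnot D \lor \lnot A) \land \lnot D \land C   — double negation
= \lnot B \land (\lnot D \land A \lor \lnot B) \land (B \lor D \lor \lnot A) \land \lnot D \land C   — double negation
= \lnot B \land (\lnot D \lor \lnot B) \land (A \lor \lnot B) \land (B \lor D \lor \lnot A) \land \lnot D \land C   — distribute \lor over \land
= \lnot B \land (B \lor D \lor \lnot A) \land \lnot D \land C   — simplify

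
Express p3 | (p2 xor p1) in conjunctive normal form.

p3 | (p2 xor p1)
= p3 | ((p2 | p1) & ~(p2 & p1))   [expand xor]
= p3 | ((p2 | p1) & (~p2 | ~p1))   [De Morgan]
= (p3 | p2 | p1) & (p3 | ~p2 | ~p1)   [distribute | over &]

(p3 | p2 | p1) & (p3 | ~p2 | ~p1)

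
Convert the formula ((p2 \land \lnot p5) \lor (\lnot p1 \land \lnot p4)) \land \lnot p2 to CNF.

(p2 \lor \lnot p1) \land (p2 \lor \lnot p4) \land (\lnot p5 \lor \lnot p1) \land (\lnot p5 \lor \lnot p4) \land \lnot p2

((p2 \land \lnot p5) \lor (\lnot p1 \land \lnot p4)) \land \lnot p2
⇔ (p2 \lor \lnot p1) \land (p2 \lor \lnot p4) \land (\lnot p5 \lor \lnot p1) \land (\lnot p5 \lor \lnot p4) \land \lnot p2   — distribute \lor over \land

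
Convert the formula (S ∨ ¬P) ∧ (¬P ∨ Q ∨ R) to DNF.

(S ∨ ¬P) ∧ (¬P ∨ Q ∨ R)
⇔ (S ∧ ¬P) ∨ (S ∧ Q) ∨ (S ∧ R) ∨ (¬P ∧ ¬P) ∨ (¬P ∧ Q) ∨ (¬P ∧ R)   (distribute ∧ over ∨)
⇔ (S ∧ Q) ∨ (S ∧ R) ∨ ¬P   (simplify)

(S ∧ Q) ∨ (S ∧ R) ∨ ¬P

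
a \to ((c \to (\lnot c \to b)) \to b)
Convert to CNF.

(\lnot a \lor c \lor b) \land (\lnot a \lor \lnot c \lor b)

a \to ((c \to (\lnot c \to b)) \to b)
= \lnot a \lor ((c \to (\lnot c \to b)) \to b)   [eliminate \to]
= \lnot a \lor \lnot (c \to (\lnot c \to b)) \lor b   [eliminate \to]
= \lnot a \lor \lnot (\lnot c \lor (\lnot c \to b)) \lor b   [eliminate \to]
= \lnot a \lor \lnot (\lnot c \lor \lnot \lnot c \lor b) \lor b   [eliminate \to]
= \lnot a \lor (\lnot \lnot c \land \lnot \lnot \lnot c \land \lnot b) \lor b   [De Morgan]
= \lnot a \lor (c \land \lnot \lnot \lnot c \land \lnot b) \lor b   [double negation]
= \lnot a \lor (c \land \lnot c \land \lnot b) \lor b   [double negation]
= (\lnot a \lor c \lor b) \land (\lnot a \lor \lnot c \lor b) \land (\lnot a \lor \lnot b \lor b)   [distribute \lor over \land]
= (\lnot a \lor c \lor b) \land (\lnot a \lor \lnot c \lor b)   [simplify]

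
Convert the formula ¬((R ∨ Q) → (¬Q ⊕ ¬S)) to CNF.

¬((R ∨ Q) → (¬Q ⊕ ¬S))
≡ ¬(¬(R ∨ Q) ∨ (¬Q ⊕ ¬S))   (eliminate →)
≡ ¬(¬(R ∨ Q) ∨ ((¬Q ∨ ¬S) ∧ ¬(¬Q ∧ ¬S)))   (expand ⊕)
≡ ¬¬(R ∨ Q) ∧ ¬((¬Q ∨ ¬S) ∧ ¬(¬Q ∧ ¬S))   (De Morgan)
≡ (R ∨ Q) ∧ ¬((¬Q ∨ ¬S) ∧ ¬(¬Q ∧ ¬S))   (double negation)
≡ (R ∨ Q) ∧ (¬(¬Q ∨ ¬S) ∨ ¬¬(¬Q ∧ ¬S))   (De Morgan)
≡ (R ∨ Q) ∧ ((¬¬Q ∧ ¬¬S) ∨ ¬¬(¬Q ∧ ¬S))   (De Morgan)
≡ (R ∨ Q) ∧ ((Q ∧ ¬¬S) ∨ ¬¬(¬Q ∧ ¬S))   (double negation)
≡ (R ∨ Q) ∧ ((Q ∧ S) ∨ ¬¬(¬Q ∧ ¬S))   (double negation)
≡ (R ∨ Q) ∧ ((Q ∧ S) ∨ (¬Q ∧ ¬S))   (double negation)
≡ (R ∨ Q) ∧ (Q ∨ ¬Q) ∧ (Q ∨ ¬S) ∧ (S ∨ ¬Q) ∧ (S ∨ ¬S)   (distribute ∨ over ∧)
≡ (R ∨ Q) ∧ (Q ∨ ¬S) ∧ (S ∨ ¬Q)   (simplify)

(R ∨ Q) ∧ (Q ∨ ¬S) ∧ (S ∨ ¬Q)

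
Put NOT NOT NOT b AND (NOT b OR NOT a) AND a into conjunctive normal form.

NOT b AND a

NOT NOT NOT b AND (NOT b OR NOT a) AND a
= NOT b AND (NOT b OR NOT a) AND a   [double negation]
= NOT b AND a   [simplify]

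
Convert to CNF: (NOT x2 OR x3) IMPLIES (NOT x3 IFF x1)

(x2 OR x3 OR x1) AND (NOT x3 OR NOT x1)

(NOT x2 OR x3) IMPLIES (NOT x3 IFF x1)
≡ NOT (NOT x2 OR x3) OR (NOT x3 IFF x1)   (eliminate IMPLIES)
≡ NOT (NOT x2 OR x3) OR ((NOT x3 IMPLIES x1) AND (x1 IMPLIES NOT x3))   (eliminate IFF)
≡ NOT (NOT x2 OR x3) OR ((NOT NOT x3 OR x1) AND (x1 IMPLIES NOT x3))   (eliminate IMPLIES)
≡ NOT (NOT x2 OR x3) OR ((NOT NOT x3 OR x1) AND (NOT x1 OR NOT x3))   (eliminate IMPLIES)
≡ (NOT NOT x2 AND NOT x3) OR ((NOT NOT x3 OR x1) AND (NOT x1 OR NOT x3))   (De Morgan)
≡ (x2 AND NOT x3) OR ((NOT NOT x3 OR x1) AND (NOT x1 OR NOT x3))   (double negation)
≡ (x2 AND NOT x3) OR ((x3 OR x1) AND (NOT x1 OR NOT x3))   (double negation)
≡ (x2 OR x3 OR x1) AND (x2 OR NOT x1 OR NOT x3) AND (NOT x3 OR x3 OR x1) AND (NOT x3 OR NOT x1 OR NOT x3)   (distribute OR over AND)
≡ (x2 OR x3 OR x1) AND (NOT x3 OR NOT x1)   (simplify)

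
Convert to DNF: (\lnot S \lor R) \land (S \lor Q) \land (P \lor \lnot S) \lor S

\lnot S \land Q \lor R \land Q \land P \lor S

(\lnot S \lor R) \land (S \lor Q) \land (P \lor \lnot S) \lor S
⇔ \lnot S \land S \land P \lor \lnot S \land S \land \lnot S \lor \lnot S \land Q \land P \lor \lnot S \land Q \land \lnot S \lor R \land S \land P \lor R \land S \land \lnot S \lor R \land Q \land P \lor R \land Q \land \lnot S \lor S   [distribute \land over \lor]
⇔ \lnot S \land Q \lor R \land Q \land P \lor S   [simplify]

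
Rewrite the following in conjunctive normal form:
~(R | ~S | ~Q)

~(R | ~S | ~Q)
≡ ~R & ~~S & ~~Q   [De Morgan]
≡ ~R & S & ~~Q   [double negation]
≡ ~R & S & Q   [double negation]

~R & S & Q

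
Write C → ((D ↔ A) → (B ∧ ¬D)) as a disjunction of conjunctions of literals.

C → ((D ↔ A) → (B ∧ ¬D))
⇔ ¬C ∨ ((D ↔ A) → (B ∧ ¬D))   [eliminate →]
⇔ ¬C ∨ ¬(D ↔ A) ∨ (B ∧ ¬D)   [eliminate →]
⇔ ¬C ∨ ¬((D → A) ∧ (A → D)) ∨ (B ∧ ¬D)   [eliminate ↔]
⇔ ¬C ∨ ¬((¬D ∨ A) ∧ (A → D)) ∨ (B ∧ ¬D)   [eliminate →]
⇔ ¬C ∨ ¬((¬D ∨ A) ∧ (¬A ∨ D)) ∨ (B ∧ ¬D)   [eliminate →]
⇔ ¬C ∨ ¬(¬D ∨ A) ∨ ¬(¬A ∨ D) ∨ (B ∧ ¬D)   [De Morgan]
⇔ ¬C ∨ (¬¬D ∧ ¬A) ∨ ¬(¬A ∨ D) ∨ (B ∧ ¬D)   [De Morgan]
⇔ ¬C ∨ (D ∧ ¬A) ∨ ¬(¬A ∨ D) ∨ (B ∧ ¬D)   [double negation]
⇔ ¬C ∨ (D ∧ ¬A) ∨ (¬¬A ∧ ¬D) ∨ (B ∧ ¬D)   [De Morgan]
⇔ ¬C ∨ (D ∧ ¬A) ∨ (A ∧ ¬D) ∨ (B ∧ ¬D)   [double negation]

¬C ∨ (D ∧ ¬A) ∨ (A ∧ ¬D) ∨ (B ∧ ¬D)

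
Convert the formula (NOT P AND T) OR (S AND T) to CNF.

(NOT P AND T) OR (S AND T)
⇔ (NOT P OR S) AND (NOT P OR T) AND (T OR S) AND (T OR T)   — distribute OR over AND
⇔ (NOT P OR S) AND T   — simplify

(NOT P OR S) AND T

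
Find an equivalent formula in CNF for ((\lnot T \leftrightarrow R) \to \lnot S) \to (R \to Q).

((\lnot T \leftrightarrow R) \to \lnot S) \to (R \to Q)
≡ \lnot ((\lnot T \leftrightarrow R) \to \lnot S) \lor (R \to Q)   (eliminate \to)
≡ \lnot (\lnot (\lnot T \leftrightarrow R) \lor \lnot S) \lor (R \to Q)   (eliminate \to)
≡ \lnot (\lnot ((\lnot T \to R) \land (R \to \lnot T)) \lor \lnot S) \lor (R \to Q)   (eliminate \leftrightarrow)
≡ \lnot (\lnot ((\lnot \lnot T \lor R) \land (R \to \lnot T)) \lor \lnot S) \lor (R \to Q)   (eliminate \to)
≡ \lnot (\lnot ((\lnot \lnot T \lor R) \land (\lnot R \lor \lnot T)) \lor \lnot S) \lor (R \to Q)   (eliminate \to)
≡ \lnot (\lnot ((\lnot \lnot T \lor R) \land (\lnot R \lor \lnot T)) \lor \lnot S) \lor \lnot R \lor Q   (eliminate \to)
≡ (\lnot \lnot ((\lnot \lnot T \lor R) \land (\lnot R \lor \lnot T)) \land \lnot \lnot S) \lor \lnot R \lor Q   (De Morgan)
≡ ((\lnot \lnot T \lor R) \land (\lnot R \lor \lnot T) \land \lnot \lnot S) \lor \lnot R \lor Q   (double negation)
≡ ((T \lor R) \land (\lnot R \lor \lnot T) \land \lnot \lnot S) \lor \lnot R \lor Q   (double negation)
≡ ((T \lor R) \land (\lnot R \lor \lnot T) \land S) \lor \lnot R \lor Q   (double negation)
≡ (T \lor R \lor \lnot R \lor Q) \land (\lnot R \lor \lnot T \lor \lnot R \lor Q) \land (S \lor \lnot R \lor Q)   (distribute \lor over \land)
≡ (\lnot R \lor \lnot T \lor Q) \land (S \lor \lnot R \lor Q)   (simplify)

(\lnot R \lor \lnot T \lor Q) \land (S \lor \lnot R \lor Q)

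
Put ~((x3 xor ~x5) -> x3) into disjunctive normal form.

~((x3 xor ~x5) -> x3)
⇔ ~(~(x3 xor ~x5) | x3)   — eliminate ->
⇔ ~(~((x3 & ~~x5) | (~x3 & ~x5)) | x3)   — expand xor
⇔ ~~((x3 & ~~x5) | (~x3 & ~x5)) & ~x3   — De Morgan
⇔ ((x3 & ~~x5) | (~x3 & ~x5)) & ~x3   — double negation
⇔ ((x3 & x5) | (~x3 & ~x5)) & ~x3   — double negation
⇔ (x3 & x5 & ~x3) | (~x3 & ~x5 & ~x3)   — distribute & over |
⇔ ~x3 & ~x5   — simplify

~x3 & ~x5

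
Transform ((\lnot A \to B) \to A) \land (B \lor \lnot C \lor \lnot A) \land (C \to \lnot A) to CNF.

(\lnot B \lor A) \land (\lnot C \lor \lnot A)

((\lnot A \to B) \to A) \land (B \lor \lnot C \lor \lnot A) \land (C \to \lnot A)
⇔ (\lnot (\lnot A \to B) \lor A) \land (B \lor \lnot C \lor \lnot A) \land (C \to \lnot A)   — eliminate \to
⇔ (\lnot (\lnot \lnot A \lor B) \lor A) \land (B \lor \lnot C \lor \lnot A) \land (C \to \lnot A)   — eliminate \to
⇔ (\lnot (\lnot \lnot A \lor B) \lor A) \land (B \lor \lnot C \lor \lnot A) \land (\lnot C \lor \lnot A)   — eliminate \to
⇔ ((\lnot \lnot \lnot A \land \lnot B) \lor A) \land (B \lor \lnot C \lor \lnot A) \land (\lnot C \lor \lnot A)   — De Morgan
⇔ ((\lnot A \land \lnot B) \lor A) \land (B \lor \lnot C \lor \lnot A) \land (\lnot C \lor \lnot A)   — double negation
⇔ (\lnot A \lor A) \land (\lnot B \lor A) \land (B \lor \lnot C \lor \lnot A) \land (\lnot C \lor \lnot A)   — distribute \lor over \land
⇔ (\lnot B \lor A) \land (\lnot C \lor \lnot A)   — simplify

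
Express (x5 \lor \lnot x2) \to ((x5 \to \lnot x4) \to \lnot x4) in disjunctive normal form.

(\lnot x5 \land x2) \lor (x5 \land x4) \lor \lnot x4

(x5 \lor \lnot x2) \to ((x5 \to \lnot x4) \to \lnot x4)
≡ \lnot (x5 \lor \lnot x2) \lor ((x5 \to \lnot x4) \to \lnot x4)   [eliminate \to]
≡ \lnot (x5 \lor \lnot x2) \lor \lnot (x5 \to \lnot x4) \lor \lnot x4   [eliminate \to]
≡ \lnot (x5 \lor \lnot x2) \lor \lnot (\lnot x5 \lor \lnot x4) \lor \lnot x4   [eliminate \to]
≡ (\lnot x5 \land \lnot \lnot x2) \lor \lnot (\lnot x5 \lor \lnot x4) \lor \lnot x4   [De Morgan]
≡ (\lnot x5 \land x2) \lor \lnot (\lnot x5 \lor \lnot x4) \lor \lnot x4   [double negation]
≡ (\lnot x5 \land x2) \lor (\lnot \lnot x5 \land \lnot \lnot x4) \lor \lnot x4   [De Morgan]
≡ (\lnot x5 \land x2) \lor (x5 \land \lnot \lnot x4) \lor \lnot x4   [double negation]
≡ (\lnot x5 \land x2) \lor (x5 \land x4) \lor \lnot x4   [double negation]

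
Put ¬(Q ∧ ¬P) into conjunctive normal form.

¬(Q ∧ ¬P)
⇔ ¬Q ∨ ¬¬P   [De Morgan]
⇔ ¬Q ∨ P   [double negation]

¬Q ∨ P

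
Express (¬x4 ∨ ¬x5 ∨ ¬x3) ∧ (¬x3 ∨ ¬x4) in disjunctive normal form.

(¬x4 ∨ ¬x5 ∨ ¬x3) ∧ (¬x3 ∨ ¬x4)
= (¬x4 ∧ ¬x3) ∨ (¬x4 ∧ ¬x4) ∨ (¬x5 ∧ ¬x3) ∨ (¬x5 ∧ ¬x4) ∨ (¬x3 ∧ ¬x3) ∨ (¬x3 ∧ ¬x4)   [distribute ∧ over ∨]
= ¬x4 ∨ ¬x3   [simplify]

¬x4 ∨ ¬x3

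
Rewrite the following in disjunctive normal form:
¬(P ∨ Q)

¬(P ∨ Q)
≡ ¬P ∧ ¬Q   [De Morgan]

¬P ∧ ¬Q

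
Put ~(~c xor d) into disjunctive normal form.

~(~c xor d)
≡ ~((~c & ~d) | (~~c & d))   [expand xor]
≡ ~(~c & ~d) & ~(~~c & d)   [De Morgan]
≡ (~~c | ~~d) & ~(~~c & d)   [De Morgan]
≡ (c | ~~d) & ~(~~c & d)   [double negation]
≡ (c | d) & ~(~~c & d)   [double negation]
≡ (c | d) & (~~~c | ~d)   [De Morgan]
≡ (c | d) & (~c | ~d)   [double negation]
≡ (c & ~c) | (c & ~d) | (d & ~c) | (d & ~d)   [distribute & over |]
≡ (c & ~d) | (d & ~c)   [simplify]

(c & ~d) | (d & ~c)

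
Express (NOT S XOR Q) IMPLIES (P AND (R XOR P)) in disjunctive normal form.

(S AND NOT Q) OR (Q AND NOT S) OR (P AND NOT R)

(NOT S XOR Q) IMPLIES (P AND (R XOR P))
= NOT (NOT S XOR Q) OR (P AND (R XOR P))   [eliminate IMPLIES]
= NOT ((NOT S AND NOT Q) OR (NOT NOT S AND Q)) OR (P AND (R XOR P))   [expand XOR]
= NOT ((NOT S AND NOT Q) OR (NOT NOT S AND Q)) OR (P AND ((R AND NOT P) OR (NOT R AND P)))   [expand XOR]
= (NOT (NOT S AND NOT Q) AND NOT (NOT NOT S AND Q)) OR (P AND ((R AND NOT P) OR (NOT R AND P)))   [De Morgan]
= ((NOT NOT S OR NOT NOT Q) AND NOT (NOT NOT S AND Q)) OR (P AND ((R AND NOT P) OR (NOT R AND P)))   [De Morgan]
= ((S OR NOT NOT Q) AND NOT (NOT NOT S AND Q)) OR (P AND ((R AND NOT P) OR (NOT R AND P)))   [double negation]
= ((S OR Q) AND NOT (NOT NOT S AND Q)) OR (P AND ((R AND NOT P) OR (NOT R AND P)))   [double negation]
= ((S OR Q) AND (NOT NOT NOT S OR NOT Q)) OR (P AND ((R AND NOT P) OR (NOT R AND P)))   [De Morgan]
= ((S OR Q) AND (NOT S OR NOT Q)) OR (P AND ((R AND NOT P) OR (NOT R AND P)))   [double negation]
= (S AND NOT S) OR (S AND NOT Q) OR (Q AND NOT S) OR (Q AND NOT Q) OR (P AND R AND NOT P) OR (P AND NOT R AND P)   [distribute AND over OR]
= (S AND NOT Q) OR (Q AND NOT S) OR (P AND NOT R)   [simplify]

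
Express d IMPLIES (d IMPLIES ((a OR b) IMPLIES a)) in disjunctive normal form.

NOT d OR (NOT a AND NOT b) OR a

d IMPLIES (d IMPLIES ((a OR b) IMPLIES a))
≡ NOT d OR (d IMPLIES ((a OR b) IMPLIES a))   [eliminate IMPLIES]
≡ NOT d OR NOT d OR ((a OR b) IMPLIES a)   [eliminate IMPLIES]
≡ NOT d OR NOT d OR NOT (a OR b) OR a   [eliminate IMPLIES]
≡ NOT d OR NOT d OR (NOT a AND NOT b) OR a   [De Morgan]
≡ NOT d OR (NOT a AND NOT b) OR a   [simplify]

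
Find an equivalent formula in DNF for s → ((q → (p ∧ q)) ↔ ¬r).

¬s ∨ (q ∧ ¬p ∧ r) ∨ (¬r ∧ ¬q) ∨ (¬r ∧ p ∧ q)

s → ((q → (p ∧ q)) ↔ ¬r)
≡ ¬s ∨ ((q → (p ∧ q)) ↔ ¬r)   [eliminate →]
≡ ¬s ∨ (((q → (p ∧ q)) → ¬r) ∧ (¬r → (q → (p ∧ q))))   [eliminate ↔]
≡ ¬s ∨ ((¬(q → (p ∧ q)) ∨ ¬r) ∧ (¬r → (q → (p ∧ q))))   [eliminate →]
≡ ¬s ∨ ((¬(¬q ∨ (p ∧ q)) ∨ ¬r) ∧ (¬r → (q → (p ∧ q))))   [eliminate →]
≡ ¬s ∨ ((¬(¬q ∨ (p ∧ q)) ∨ ¬r) ∧ (¬¬r ∨ (q → (p ∧ q))))   [eliminate →]
≡ ¬s ∨ ((¬(¬q ∨ (p ∧ q)) ∨ ¬r) ∧ (¬¬r ∨ ¬q ∨ (p ∧ q)))   [eliminate →]
≡ ¬s ∨ (((¬¬q ∧ ¬(p ∧ q)) ∨ ¬r) ∧ (¬¬r ∨ ¬q ∨ (p ∧ q)))   [De Morgan]
≡ ¬s ∨ (((q ∧ ¬(p ∧ q)) ∨ ¬r) ∧ (¬¬r ∨ ¬q ∨ (p ∧ q)))   [double negation]
≡ ¬s ∨ (((q ∧ (¬p ∨ ¬q)) ∨ ¬r) ∧ (¬¬r ∨ ¬q ∨ (p ∧ q)))   [De Morgan]
≡ ¬s ∨ (((q ∧ (¬p ∨ ¬q)) ∨ ¬r) ∧ (r ∨ ¬q ∨ (p ∧ q)))   [double negation]
≡ ¬s ∨ (q ∧ ¬p ∧ r) ∨ (q ∧ ¬p ∧ ¬q) ∨ (q ∧ ¬p ∧ p ∧ q) ∨ (q ∧ ¬q ∧ r) ∨ (q ∧ ¬q ∧ ¬q) ∨ (q ∧ ¬q ∧ p ∧ q) ∨ (¬r ∧ r) ∨ (¬r ∧ ¬q) ∨ (¬r ∧ p ∧ q)   [distribute ∧ over ∨]
≡ ¬s ∨ (q ∧ ¬p ∧ r) ∨ (¬r ∧ ¬q) ∨ (¬r ∧ p ∧ q)   [simplify]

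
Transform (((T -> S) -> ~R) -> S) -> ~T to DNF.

(((T -> S) -> ~R) -> S) -> ~T
⇔ ~(((T -> S) -> ~R) -> S) | ~T   — eliminate ->
⇔ ~(~((T -> S) -> ~R) | S) | ~T   — eliminate ->
⇔ ~(~(~(T -> S) | ~R) | S) | ~T   — eliminate ->
⇔ ~(~(~(~T | S) | ~R) | S) | ~T   — eliminate ->
⇔ (~~(~(~T | S) | ~R) & ~S) | ~T   — De Morgan
⇔ ((~(~T | S) | ~R) & ~S) | ~T   — double negation
⇔ (((~~T & ~S) | ~R) & ~S) | ~T   — De Morgan
⇔ (((T & ~S) | ~R) & ~S) | ~T   — double negation
⇔ (T & ~S & ~S) | (~R & ~S) | ~T   — distribute & over |
⇔ (T & ~S) | (~R & ~S) | ~T   — simplify

(T & ~S) | (~R & ~S) | ~T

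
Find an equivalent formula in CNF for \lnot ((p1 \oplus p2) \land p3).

(\lnot p1 \lor p2 \lor \lnot p3) \land (\lnot p2 \lor p1 \lor \lnot p3)

\lnot ((p1 \oplus p2) \land p3)
≡ \lnot ((p1 \lor p2) \land \lnot (p1 \land p2) \land p3)
≡ \lnot (p1 \lor p2) \lor \lnot \lnot (p1 \land p2) \lor \lnot p3
≡ (\lnot p1 \land \lnot p2) \lor \lnot \lnot (p1 \land p2) \lor \lnot p3
≡ (\lnot p1 \land \lnot p2) \lor (p1 \land p2) \lor \lnot p3
≡ (\lnot p1 \lor p1 \lor \lnot p3) \land (\lnot p1 \lor p2 \lor \lnot p3) \land (\lnot p2 \lor p1 \lor \lnot p3) \land (\lnot p2 \lor p2 \lor \lnot p3)
≡ (\lnot p1 \lor p2 \lor \lnot p3) \land (\lnot p2 \lor p1 \lor \lnot p3)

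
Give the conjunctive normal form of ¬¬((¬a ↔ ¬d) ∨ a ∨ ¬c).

¬¬((¬a ↔ ¬d) ∨ a ∨ ¬c)
≡ ¬¬(((¬a → ¬d) ∧ (¬d → ¬a)) ∨ a ∨ ¬c)   (eliminate ↔)
≡ ¬¬(((¬¬a ∨ ¬d) ∧ (¬d → ¬a)) ∨ a ∨ ¬c)   (eliminate →)
≡ ¬¬(((¬¬a ∨ ¬d) ∧ (¬¬d ∨ ¬a)) ∨ a ∨ ¬c)   (eliminate →)
≡ ((¬¬a ∨ ¬d) ∧ (¬¬d ∨ ¬a)) ∨ a ∨ ¬c   (double negation)
≡ ((a ∨ ¬d) ∧ (¬¬d ∨ ¬a)) ∨ a ∨ ¬c   (double negation)
≡ ((a ∨ ¬d) ∧ (d ∨ ¬a)) ∨ a ∨ ¬c   (double negation)
≡ (a ∨ ¬d ∨ a ∨ ¬c) ∧ (d ∨ ¬a ∨ a ∨ ¬c)   (distribute ∨ over ∧)
≡ a ∨ ¬d ∨ ¬c   (simplify)

a ∨ ¬d ∨ ¬c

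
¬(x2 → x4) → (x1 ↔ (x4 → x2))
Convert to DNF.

¬x2 ∨ x4 ∨ (¬x4 ∧ x1) ∨ (x2 ∧ x1)

¬(x2 → x4) → (x1 ↔ (x4 → x2))
≡ ¬¬(x2 → x4) ∨ (x1 ↔ (x4 → x2))   [eliminate →]
≡ ¬¬(¬x2 ∨ x4) ∨ (x1 ↔ (x4 → x2))   [eliminate →]
≡ ¬¬(¬x2 ∨ x4) ∨ ((x1 → (x4 → x2)) ∧ ((x4 → x2) → x1))   [eliminate ↔]
≡ ¬¬(¬x2 ∨ x4) ∨ ((¬x1 ∨ (x4 → x2)) ∧ ((x4 → x2) → x1))   [eliminate →]
≡ ¬¬(¬x2 ∨ x4) ∨ ((¬x1 ∨ ¬x4 ∨ x2) ∧ ((x4 → x2) → x1))   [eliminate →]
≡ ¬¬(¬x2 ∨ x4) ∨ ((¬x1 ∨ ¬x4 ∨ x2) ∧ (¬(x4 → x2) ∨ x1))   [eliminate →]
≡ ¬¬(¬x2 ∨ x4) ∨ ((¬x1 ∨ ¬x4 ∨ x2) ∧ (¬(¬x4 ∨ x2) ∨ x1))   [eliminate →]
≡ ¬x2 ∨ x4 ∨ ((¬x1 ∨ ¬x4 ∨ x2) ∧ (¬(¬x4 ∨ x2) ∨ x1))   [double negation]
≡ ¬x2 ∨ x4 ∨ ((¬x1 ∨ ¬x4 ∨ x2) ∧ ((¬¬x4 ∧ ¬x2) ∨ x1))   [De Morgan]
≡ ¬x2 ∨ x4 ∨ ((¬x1 ∨ ¬x4 ∨ x2) ∧ ((x4 ∧ ¬x2) ∨ x1))   [double negation]
≡ ¬x2 ∨ x4 ∨ (¬x1 ∧ x4 ∧ ¬x2) ∨ (¬x1 ∧ x1) ∨ (¬x4 ∧ x4 ∧ ¬x2) ∨ (¬x4 ∧ x1) ∨ (x2 ∧ x4 ∧ ¬x2) ∨ (x2 ∧ x1)   [distribute ∧ over ∨]
≡ ¬x2 ∨ x4 ∨ (¬x4 ∧ x1) ∨ (x2 ∧ x1)   [simplify]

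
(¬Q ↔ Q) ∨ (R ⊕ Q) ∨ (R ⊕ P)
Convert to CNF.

(¬Q ↔ Q) ∨ (R ⊕ Q) ∨ (R ⊕ P)
≡ ((¬Q → Q) ∧ (Q → ¬Q)) ∨ (R ⊕ Q) ∨ (R ⊕ P)   [eliminate ↔]
≡ ((¬¬Q ∨ Q) ∧ (Q → ¬Q)) ∨ (R ⊕ Q) ∨ (R ⊕ P)   [eliminate →]
≡ ((¬¬Q ∨ Q) ∧ (¬Q ∨ ¬Q)) ∨ (R ⊕ Q) ∨ (R ⊕ P)   [eliminate →]
≡ ((¬¬Q ∨ Q) ∧ (¬Q ∨ ¬Q)) ∨ ((R ∨ Q) ∧ ¬(R ∧ Q)) ∨ (R ⊕ P)   [expand ⊕]
≡ ((¬¬Q ∨ Q) ∧ (¬Q ∨ ¬Q)) ∨ ((R ∨ Q) ∧ ¬(R ∧ Q)) ∨ ((R ∨ P) ∧ ¬(R ∧ P))   [expand ⊕]
≡ ((Q ∨ Q) ∧ (¬Q ∨ ¬Q)) ∨ ((R ∨ Q) ∧ ¬(R ∧ Q)) ∨ ((R ∨ P) ∧ ¬(R ∧ P))   [double negation]
≡ ((Q ∨ Q) ∧ (¬Q ∨ ¬Q)) ∨ ((R ∨ Q) ∧ (¬R ∨ ¬Q)) ∨ ((R ∨ P) ∧ ¬(R ∧ P))   [De Morgan]
≡ ((Q ∨ Q) ∧ (¬Q ∨ ¬Q)) ∨ ((R ∨ Q) ∧ (¬R ∨ ¬Q)) ∨ ((R ∨ P) ∧ (¬R ∨ ¬P))   [De Morgan]
≡ (Q ∨ Q ∨ R ∨ Q ∨ R ∨ P) ∧ (Q ∨ Q ∨ R ∨ Q ∨ ¬R ∨ ¬P) ∧ (Q ∨ Q ∨ ¬R ∨ ¬Q ∨ R ∨ P) ∧ (Q ∨ Q ∨ ¬R ∨ ¬Q ∨ ¬R ∨ ¬P) ∧ (¬Q ∨ ¬Q ∨ R ∨ Q ∨ R ∨ P) ∧ (¬Q ∨ ¬Q ∨ R ∨ Q ∨ ¬R ∨ ¬P) ∧ (¬Q ∨ ¬Q ∨ ¬R ∨ ¬Q ∨ R ∨ P) ∧ (¬Q ∨ ¬Q ∨ ¬R ∨ ¬Q ∨ ¬R ∨ ¬P)   [distribute ∨ over ∧]
≡ (Q ∨ R ∨ P) ∧ (¬Q ∨ ¬R ∨ ¬P)   [simplify]

(Q ∨ R ∨ P) ∧ (¬Q ∨ ¬R ∨ ¬P)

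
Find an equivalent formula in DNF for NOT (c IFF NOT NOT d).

(c AND NOT d) OR (d AND NOT c)

NOT (c IFF NOT NOT d)
⇔ NOT ((c IMPLIES NOT NOT d) AND (NOT NOT d IMPLIES c))   — eliminate IFF
⇔ NOT ((NOT c OR NOT NOT d) AND (NOT NOT d IMPLIES c))   — eliminate IMPLIES
⇔ NOT ((NOT c OR NOT NOT d) AND (NOT NOT NOT d OR c))   — eliminate IMPLIES
⇔ NOT (NOT c OR NOT NOT d) OR NOT (NOT NOT NOT d OR c)   — De Morgan
⇔ (NOT NOT c AND NOT NOT NOT d) OR NOT (NOT NOT NOT d OR c)   — De Morgan
⇔ (c AND NOT NOT NOT d) OR NOT (NOT NOT NOT d OR c)   — double negation
⇔ (c AND NOT d) OR NOT (NOT NOT NOT d OR c)   — double negation
⇔ (c AND NOT d) OR (NOT NOT NOT NOT d AND NOT c)   — De Morgan
⇔ (c AND NOT d) OR (NOT NOT d AND NOT c)   — double negation
⇔ (c AND NOT d) OR (d AND NOT c)   — double negation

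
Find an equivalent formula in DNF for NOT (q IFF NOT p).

(q AND p) OR (NOT p AND NOT q)

NOT (q IFF NOT p)
≡ NOT ((q IMPLIES NOT p) AND (NOT p IMPLIES q))
≡ NOT ((NOT q OR NOT p) AND (NOT p IMPLIES q))
≡ NOT ((NOT q OR NOT p) AND (NOT NOT p OR q))
≡ NOT (NOT q OR NOT p) OR NOT (NOT NOT p OR q)
≡ (NOT NOT q AND NOT NOT p) OR NOT (NOT NOT p OR q)
≡ (q AND NOT NOT p) OR NOT (NOT NOT p OR q)
≡ (q AND p) OR NOT (NOT NOT p OR q)
≡ (q AND p) OR (NOT NOT NOT p AND NOT q)
≡ (q AND p) OR (NOT p AND NOT q)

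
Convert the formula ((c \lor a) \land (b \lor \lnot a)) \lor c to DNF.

((c \lor a) \land (b \lor \lnot a)) \lor c
⇔ (c \land b) \lor (c \land \lnot a) \lor (a \land b) \lor (a \land \lnot a) \lor c   (distribute \land over \lor)
⇔ (a \land b) \lor c   (simplify)

(a \land b) \lor c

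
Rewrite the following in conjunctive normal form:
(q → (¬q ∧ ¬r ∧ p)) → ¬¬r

(q → (¬q ∧ ¬r ∧ p)) → ¬¬r
≡ ¬(q → (¬q ∧ ¬r ∧ p)) ∨ ¬¬r   (eliminate →)
≡ ¬(¬q ∨ (¬q ∧ ¬r ∧ p)) ∨ ¬¬r   (eliminate →)
≡ (¬¬q ∧ ¬(¬q ∧ ¬r ∧ p)) ∨ ¬¬r   (De Morgan)
≡ (q ∧ ¬(¬q ∧ ¬r ∧ p)) ∨ ¬¬r   (double negation)
≡ (q ∧ (¬¬q ∨ ¬¬r ∨ ¬p)) ∨ ¬¬r   (De Morgan)
≡ (q ∧ (q ∨ ¬¬r ∨ ¬p)) ∨ ¬¬r   (double negation)
≡ (q ∧ (q ∨ r ∨ ¬p)) ∨ ¬¬r   (double negation)
≡ (q ∧ (q ∨ r ∨ ¬p)) ∨ r   (double negation)
≡ (q ∨ r) ∧ (q ∨ r ∨ ¬p ∨ r)   (distribute ∨ over ∧)
≡ q ∨ r   (simplify)

q ∨ r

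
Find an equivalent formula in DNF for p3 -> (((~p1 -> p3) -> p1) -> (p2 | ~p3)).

~p3 | (p3 & ~p1) | p2

p3 -> (((~p1 -> p3) -> p1) -> (p2 | ~p3))
≡ ~p3 | (((~p1 -> p3) -> p1) -> (p2 | ~p3))   (eliminate ->)
≡ ~p3 | ~((~p1 -> p3) -> p1) | p2 | ~p3   (eliminate ->)
≡ ~p3 | ~(~(~p1 -> p3) | p1) | p2 | ~p3   (eliminate ->)
≡ ~p3 | ~(~(~~p1 | p3) | p1) | p2 | ~p3   (eliminate ->)
≡ ~p3 | (~~(~~p1 | p3) & ~p1) | p2 | ~p3   (De Morgan)
≡ ~p3 | ((~~p1 | p3) & ~p1) | p2 | ~p3   (double negation)
≡ ~p3 | ((p1 | p3) & ~p1) | p2 | ~p3   (double negation)
≡ ~p3 | (p1 & ~p1) | (p3 & ~p1) | p2 | ~p3   (distribute & over |)
≡ ~p3 | (p3 & ~p1) | p2   (simplify)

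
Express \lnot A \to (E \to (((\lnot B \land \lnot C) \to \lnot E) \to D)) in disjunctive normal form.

A \lor \lnot E \lor (\lnot B \land \lnot C \land E) \lor D

\lnot A \to (E \to (((\lnot B \land \lnot C) \to \lnot E) \to D))
≡ \lnot \lnot A \lor (E \to (((\lnot B \land \lnot C) \to \lnot E) \to D))   (eliminate \to)
≡ \lnot \lnot A \lor \lnot E \lor (((\lnot B \land \lnot C) \to \lnot E) \to D)   (eliminate \to)
≡ \lnot \lnot A \lor \lnot E \lor \lnot ((\lnot B \land \lnot C) \to \lnot E) \lor D   (eliminate \to)
≡ \lnot \lnot A \lor \lnot E \lor \lnot (\lnot (\lnot B \land \lnot C) \lor \lnot E) \lor D   (eliminate \to)
≡ A \lor \lnot E \lor \lnot (\lnot (\lnot B \land \lnot C) \lor \lnot E) \lor D   (double negation)
≡ A \lor \lnot E \lor (\lnot \lnot (\lnot B \land \lnot C) \land \lnot \lnot E) \lor D   (De Morgan)
≡ A \lor \lnot E \lor (\lnot B \land \lnot C \land \lnot \lnot E) \lor D   (double negation)
≡ A \lor \lnot E \lor (\lnot B \land \lnot C \land E) \lor D   (double negation)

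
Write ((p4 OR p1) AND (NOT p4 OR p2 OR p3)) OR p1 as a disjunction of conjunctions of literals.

((p4 OR p1) AND (NOT p4 OR p2 OR p3)) OR p1
⇔ (p4 AND NOT p4) OR (p4 AND p2) OR (p4 AND p3) OR (p1 AND NOT p4) OR (p1 AND p2) OR (p1 AND p3) OR p1   — distribute AND over OR
⇔ (p4 AND p2) OR (p4 AND p3) OR p1   — simplify

(p4 AND p2) OR (p4 AND p3) OR p1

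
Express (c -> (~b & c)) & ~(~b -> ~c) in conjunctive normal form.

(c -> (~b & c)) & ~(~b -> ~c)
≡ (~c | (~b & c)) & ~(~b -> ~c)   [eliminate ->]
≡ (~c | (~b & c)) & ~(~~b | ~c)   [eliminate ->]
≡ (~c | (~b & c)) & ~~~b & ~~c   [De Morgan]
≡ (~c | (~b & c)) & ~b & ~~c   [double negation]
≡ (~c | (~b & c)) & ~b & c   [double negation]
≡ (~c | ~b) & (~c | c) & ~b & c   [distribute | over &]
≡ ~b & c   [simplify]

~b & c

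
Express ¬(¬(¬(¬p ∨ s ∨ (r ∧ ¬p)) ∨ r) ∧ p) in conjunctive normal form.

¬(¬(¬(¬p ∨ s ∨ (r ∧ ¬p)) ∨ r) ∧ p)
⇔ ¬¬(¬(¬p ∨ s ∨ (r ∧ ¬p)) ∨ r) ∨ ¬p   [De Morgan]
⇔ ¬(¬p ∨ s ∨ (r ∧ ¬p)) ∨ r ∨ ¬p   [double negation]
⇔ (¬¬p ∧ ¬s ∧ ¬(r ∧ ¬p)) ∨ r ∨ ¬p   [De Morgan]
⇔ (p ∧ ¬s ∧ ¬(r ∧ ¬p)) ∨ r ∨ ¬p   [double negation]
⇔ (p ∧ ¬s ∧ (¬r ∨ ¬¬p)) ∨ r ∨ ¬p   [De Morgan]
⇔ (p ∧ ¬s ∧ (¬r ∨ p)) ∨ r ∨ ¬p   [double negation]
⇔ (p ∨ r ∨ ¬p) ∧ (¬s ∨ r ∨ ¬p) ∧ (¬r ∨ p ∨ r ∨ ¬p)   [distribute ∨ over ∧]
⇔ ¬s ∨ r ∨ ¬p   [simplify]

¬s ∨ r ∨ ¬p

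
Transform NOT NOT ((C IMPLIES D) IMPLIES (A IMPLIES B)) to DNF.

(C AND NOT D) OR NOT A OR B

NOT NOT ((C IMPLIES D) IMPLIES (A IMPLIES B))
≡ NOT NOT (NOT (C IMPLIES D) OR (A IMPLIES B))   (eliminate IMPLIES)
≡ NOT NOT (NOT (NOT C OR D) OR (A IMPLIES B))   (eliminate IMPLIES)
≡ NOT NOT (NOT (NOT C OR D) OR NOT A OR B)   (eliminate IMPLIES)
≡ NOT (NOT C OR D) OR NOT A OR B   (double negation)
≡ (NOT NOT C AND NOT D) OR NOT A OR B   (De Morgan)
≡ (C AND NOT D) OR NOT A OR B   (double negation)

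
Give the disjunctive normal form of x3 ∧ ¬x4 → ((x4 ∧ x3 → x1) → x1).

¬x3 ∨ x4 ∨ x1

x3 ∧ ¬x4 → ((x4 ∧ x3 → x1) → x1)
= ¬(x3 ∧ ¬x4) ∨ ((x4 ∧ x3 → x1) → x1)   [eliminate →]
= ¬(x3 ∧ ¬x4) ∨ ¬(x4 ∧ x3 → x1) ∨ x1   [eliminate →]
= ¬(x3 ∧ ¬x4) ∨ ¬(¬(x4 ∧ x3) ∨ x1) ∨ x1   [eliminate →]
= ¬x3 ∨ ¬¬x4 ∨ ¬(¬(x4 ∧ x3) ∨ x1) ∨ x1   [De Morgan]
= ¬x3 ∨ x4 ∨ ¬(¬(x4 ∧ x3) ∨ x1) ∨ x1   [double negation]
= ¬x3 ∨ x4 ∨ ¬¬(x4 ∧ x3) ∧ ¬x1 ∨ x1   [De Morgan]
= ¬x3 ∨ x4 ∨ x4 ∧ x3 ∧ ¬x1 ∨ x1   [double negation]
= ¬x3 ∨ x4 ∨ x1   [simplify]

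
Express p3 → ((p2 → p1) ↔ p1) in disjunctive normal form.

p3 → ((p2 → p1) ↔ p1)
= ¬p3 ∨ ((p2 → p1) ↔ p1)   [eliminate →]
= ¬p3 ∨ (((p2 → p1) → p1) ∧ (p1 → (p2 → p1)))   [eliminate ↔]
= ¬p3 ∨ ((¬(p2 → p1) ∨ p1) ∧ (p1 → (p2 → p1)))   [eliminate →]
= ¬p3 ∨ ((¬(¬p2 ∨ p1) ∨ p1) ∧ (p1 → (p2 → p1)))   [eliminate →]
= ¬p3 ∨ ((¬(¬p2 ∨ p1) ∨ p1) ∧ (¬p1 ∨ (p2 → p1)))   [eliminate →]
= ¬p3 ∨ ((¬(¬p2 ∨ p1) ∨ p1) ∧ (¬p1 ∨ ¬p2 ∨ p1))   [eliminate →]
= ¬p3 ∨ (((¬¬p2 ∧ ¬p1) ∨ p1) ∧ (¬p1 ∨ ¬p2 ∨ p1))   [De Morgan]
= ¬p3 ∨ (((p2 ∧ ¬p1) ∨ p1) ∧ (¬p1 ∨ ¬p2 ∨ p1))   [double negation]
= ¬p3 ∨ (p2 ∧ ¬p1 ∧ ¬p1) ∨ (p2 ∧ ¬p1 ∧ ¬p2) ∨ (p2 ∧ ¬p1 ∧ p1) ∨ (p1 ∧ ¬p1) ∨ (p1 ∧ ¬p2) ∨ (p1 ∧ p1)   [distribute ∧ over ∨]
= ¬p3 ∨ (p2 ∧ ¬p1) ∨ p1   [simplify]

¬p3 ∨ (p2 ∧ ¬p1) ∨ p1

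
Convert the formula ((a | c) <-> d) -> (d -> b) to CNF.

((a | c) <-> d) -> (d -> b)
= ~((a | c) <-> d) | (d -> b)
= ~(((a | c) -> d) & (d -> (a | c))) | (d -> b)
= ~((~(a | c) | d) & (d -> (a | c))) | (d -> b)
= ~((~(a | c) | d) & (~d | a | c)) | (d -> b)
= ~((~(a | c) | d) & (~d | a | c)) | ~d | b
= ~(~(a | c) | d) | ~(~d | a | c) | ~d | b
= (~~(a | c) & ~d) | ~(~d | a | c) | ~d | b
= ((a | c) & ~d) | ~(~d | a | c) | ~d | b
= ((a | c) & ~d) | (~~d & ~a & ~c) | ~d | b
= ((a | c) & ~d) | (d & ~a & ~c) | ~d | b
= (a | c | d | ~d | b) & (a | c | ~a | ~d | b) & (a | c | ~c | ~d | b) & (~d | d | ~d | b) & (~d | ~a | ~d | b) & (~d | ~c | ~d | b)
= (~d | ~a | b) & (~d | ~c | b)

(~d | ~a | b) & (~d | ~c | b)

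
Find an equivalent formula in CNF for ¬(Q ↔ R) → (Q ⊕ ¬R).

¬(Q ↔ R) → (Q ⊕ ¬R)
= ¬¬(Q ↔ R) ∨ (Q ⊕ ¬R)   [eliminate →]
= ¬¬((Q → R) ∧ (R → Q)) ∨ (Q ⊕ ¬R)   [eliminate ↔]
= ¬¬((¬Q ∨ R) ∧ (R → Q)) ∨ (Q ⊕ ¬R)   [eliminate →]
= ¬¬((¬Q ∨ R) ∧ (¬R ∨ Q)) ∨ (Q ⊕ ¬R)   [eliminate →]
= ¬¬((¬Q ∨ R) ∧ (¬R ∨ Q)) ∨ ((Q ∨ ¬R) ∧ ¬(Q ∧ ¬R))   [expand ⊕]
= ((¬Q ∨ R) ∧ (¬R ∨ Q)) ∨ ((Q ∨ ¬R) ∧ ¬(Q ∧ ¬R))   [double negation]
= ((¬Q ∨ R) ∧ (¬R ∨ Q)) ∨ ((Q ∨ ¬R) ∧ (¬Q ∨ ¬¬R))   [De Morgan]
= ((¬Q ∨ R) ∧ (¬R ∨ Q)) ∨ ((Q ∨ ¬R) ∧ (¬Q ∨ R))   [double negation]
= (¬Q ∨ R ∨ Q ∨ ¬R) ∧ (¬Q ∨ R ∨ ¬Q ∨ R) ∧ (¬R ∨ Q ∨ Q ∨ ¬R) ∧ (¬R ∨ Q ∨ ¬Q ∨ R)   [distribute ∨ over ∧]
= (¬Q ∨ R) ∧ (¬R ∨ Q)   [simplify]

(¬Q ∨ R) ∧ (¬R ∨ Q)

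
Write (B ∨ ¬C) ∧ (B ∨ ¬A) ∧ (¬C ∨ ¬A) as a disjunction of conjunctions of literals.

B ∧ ¬C ∨ B ∧ ¬A ∨ ¬C ∧ ¬A

(B ∨ ¬C) ∧ (B ∨ ¬A) ∧ (¬C ∨ ¬A)
≡ B ∧ B ∧ ¬C ∨ B ∧ B ∧ ¬A ∨ B ∧ ¬A ∧ ¬C ∨ B ∧ ¬A ∧ ¬A ∨ ¬C ∧ B ∧ ¬C ∨ ¬C ∧ B ∧ ¬A ∨ ¬C ∧ ¬A ∧ ¬C ∨ ¬C ∧ ¬A ∧ ¬A   (distribute ∧ over ∨)
≡ B ∧ ¬C ∨ B ∧ ¬A ∨ ¬C ∧ ¬A   (simplify)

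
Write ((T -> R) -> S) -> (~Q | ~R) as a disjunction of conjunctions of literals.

(~T & ~S) | (R & ~S) | ~Q | ~R

((T -> R) -> S) -> (~Q | ~R)
≡ ~((T -> R) -> S) | ~Q | ~R   — eliminate ->
≡ ~(~(T -> R) | S) | ~Q | ~R   — eliminate ->
≡ ~(~(~T | R) | S) | ~Q | ~R   — eliminate ->
≡ (~~(~T | R) & ~S) | ~Q | ~R   — De Morgan
≡ ((~T | R) & ~S) | ~Q | ~R   — double negation
≡ (~T & ~S) | (R & ~S) | ~Q | ~R   — distribute & over |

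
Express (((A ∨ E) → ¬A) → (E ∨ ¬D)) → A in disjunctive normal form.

(¬A ∧ ¬E ∧ D) ∨ A

(((A ∨ E) → ¬A) → (E ∨ ¬D)) → A
= ¬(((A ∨ E) → ¬A) → (E ∨ ¬D)) ∨ A   [eliminate →]
= ¬(¬((A ∨ E) → ¬A) ∨ E ∨ ¬D) ∨ A   [eliminate →]
= ¬(¬(¬(A ∨ E) ∨ ¬A) ∨ E ∨ ¬D) ∨ A   [eliminate →]
= (¬¬(¬(A ∨ E) ∨ ¬A) ∧ ¬E ∧ ¬¬D) ∨ A   [De Morgan]
= ((¬(A ∨ E) ∨ ¬A) ∧ ¬E ∧ ¬¬D) ∨ A   [double negation]
= (((¬A ∧ ¬E) ∨ ¬A) ∧ ¬E ∧ ¬¬D) ∨ A   [De Morgan]
= (((¬A ∧ ¬E) ∨ ¬A) ∧ ¬E ∧ D) ∨ A   [double negation]
= (¬A ∧ ¬E ∧ ¬E ∧ D) ∨ (¬A ∧ ¬E ∧ D) ∨ A   [distribute ∧ over ∨]
= (¬A ∧ ¬E ∧ D) ∨ A   [simplify]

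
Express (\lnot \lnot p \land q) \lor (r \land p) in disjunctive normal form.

(\lnot \lnot p \land q) \lor (r \land p)
⇔ (p \land q) \lor (r \land p)   (double negation)

(p \land q) \lor (r \land p)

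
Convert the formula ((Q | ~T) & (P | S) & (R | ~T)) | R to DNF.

(~T & P) | (~T & S) | R

((Q | ~T) & (P | S) & (R | ~T)) | R
≡ (Q & P & R) | (Q & P & ~T) | (Q & S & R) | (Q & S & ~T) | (~T & P & R) | (~T & P & ~T) | (~T & S & R) | (~T & S & ~T) | R
≡ (~T & P) | (~T & S) | R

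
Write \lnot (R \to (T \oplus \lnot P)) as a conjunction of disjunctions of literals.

R \land (\lnot T \lor \lnot P) \land (P \lor T)

\lnot (R \to (T \oplus \lnot P))
≡ \lnot (\lnot R \lor (T \oplus \lnot P))   — eliminate \to
≡ \lnot (\lnot R \lor ((T \lor \lnot P) \land \lnot (T \land \lnot P)))   — expand \oplus
≡ \lnot \lnot R \land \lnot ((T \lor \lnot P) \land \lnot (T \land \lnot P))   — De Morgan
≡ R \land \lnot ((T \lor \lnot P) \land \lnot (T \land \lnot P))   — double negation
≡ R \land (\lnot (T \lor \lnot P) \lor \lnot \lnot (T \land \lnot P))   — De Morgan
≡ R \land ((\lnot T \land \lnot \lnot P) \lor \lnot \lnot (T \land \lnot P))   — De Morgan
≡ R \land ((\lnot T \land P) \lor \lnot \lnot (T \land \lnot P))   — double negation
≡ R \land ((\lnot T \land P) \lor (T \land \lnot P))   — double negation
≡ R \land (\lnot T \lor T) \land (\lnot T \lor \lnot P) \land (P \lor T) \land (P \lor \lnot P)   — distribute \lor over \land
≡ R \land (\lnot T \lor \lnot P) \land (P \lor T)   — simplify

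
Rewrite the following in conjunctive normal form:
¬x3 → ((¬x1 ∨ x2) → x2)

¬x3 → ((¬x1 ∨ x2) → x2)
⇔ ¬¬x3 ∨ ((¬x1 ∨ x2) → x2)   [eliminate →]
⇔ ¬¬x3 ∨ ¬(¬x1 ∨ x2) ∨ x2   [eliminate →]
⇔ x3 ∨ ¬(¬x1 ∨ x2) ∨ x2   [double negation]
⇔ x3 ∨ (¬¬x1 ∧ ¬x2) ∨ x2   [De Morgan]
⇔ x3 ∨ (x1 ∧ ¬x2) ∨ x2   [double negation]
⇔ (x3 ∨ x1 ∨ x2) ∧ (x3 ∨ ¬x2 ∨ x2)   [distribute ∨ over ∧]
⇔ x3 ∨ x1 ∨ x2   [simplify]

x3 ∨ x1 ∨ x2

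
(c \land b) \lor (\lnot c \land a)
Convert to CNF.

(c \land b) \lor (\lnot c \land a)
⇔ (c \lor \lnot c) \land (c \lor a) \land (b \lor \lnot c) \land (b \lor a)   [distribute \lor over \land]
⇔ (c \lor a) \land (b \lor \lnot c) \land (b \lor a)   [simplify]

(c \lor a) \land (b \lor \lnot c) \land (b \lor a)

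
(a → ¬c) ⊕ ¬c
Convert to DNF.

(a → ¬c) ⊕ ¬c
≡ ((a → ¬c) ∧ ¬¬c) ∨ (¬(a → ¬c) ∧ ¬c)   [expand ⊕]
≡ ((¬a ∨ ¬c) ∧ ¬¬c) ∨ (¬(a → ¬c) ∧ ¬c)   [eliminate →]
≡ ((¬a ∨ ¬c) ∧ ¬¬c) ∨ (¬(¬a ∨ ¬c) ∧ ¬c)   [eliminate →]
≡ ((¬a ∨ ¬c) ∧ c) ∨ (¬(¬a ∨ ¬c) ∧ ¬c)   [double negation]
≡ ((¬a ∨ ¬c) ∧ c) ∨ (¬¬a ∧ ¬¬c ∧ ¬c)   [De Morgan]
≡ ((¬a ∨ ¬c) ∧ c) ∨ (a ∧ ¬¬c ∧ ¬c)   [double negation]
≡ ((¬a ∨ ¬c) ∧ c) ∨ (a ∧ c ∧ ¬c)   [double negation]
≡ (¬a ∧ c) ∨ (¬c ∧ c) ∨ (a ∧ c ∧ ¬c)   [distribute ∧ over ∨]
≡ ¬a ∧ c   [simplify]

¬a ∧ c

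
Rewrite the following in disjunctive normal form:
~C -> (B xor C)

C | (B & ~C)

~C -> (B xor C)
= ~~C | (B xor C)
= ~~C | (B & ~C) | (~B & C)
= C | (B & ~C) | (~B & C)
= C | (B & ~C)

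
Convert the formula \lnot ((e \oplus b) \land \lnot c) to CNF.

\lnot ((e \oplus b) \land \lnot c)
⇔ \lnot ((e \lor b) \land \lnot (e \land b) \land \lnot c)   [expand \oplus]
⇔ \lnot (e \lor b) \lor \lnot \lnot (e \land b) \lor \lnot \lnot c   [De Morgan]
⇔ (\lnot e \land \lnot b) \lor \lnot \lnot (e \land b) \lor \lnot \lnot c   [De Morgan]
⇔ (\lnot e \land \lnot b) \lor (e \land b) \lor \lnot \lnot c   [double negation]
⇔ (\lnot e \land \lnot b) \lor (e \land b) \lor c   [double negation]
⇔ (\lnot e \lor e \lor c) \land (\lnot e \lor b \lor c) \land (\lnot b \lor e \lor c) \land (\lnot b \lor b \lor c)   [distribute \lor over \land]
⇔ (\lnot e \lor b \lor c) \land (\lnot b \lor e \lor c)   [simplify]

(\lnot e \lor b \lor c) \land (\lnot b \lor e \lor c)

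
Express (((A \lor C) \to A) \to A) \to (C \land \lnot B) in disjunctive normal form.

(((A \lor C) \to A) \to A) \to (C \land \lnot B)
⇔ \lnot (((A \lor C) \to A) \to A) \lor (C \land \lnot B)   — eliminate \to
⇔ \lnot (\lnot ((A \lor C) \to A) \lor A) \lor (C \land \lnot B)   — eliminate \to
⇔ \lnot (\lnot (\lnot (A \lor C) \lor A) \lor A) \lor (C \land \lnot B)   — eliminate \to
⇔ (\lnot \lnot (\lnot (A \lor C) \lor A) \land \lnot A) \lor (C \land \lnot B)   — De Morgan
⇔ ((\lnot (A \lor C) \lor A) \land \lnot A) \lor (C \land \lnot B)   — double negation
⇔ (((\lnot A \land \lnot C) \lor A) \land \lnot A) \lor (C \land \lnot B)   — De Morgan
⇔ (\lnot A \land \lnot C \land \lnot A) \lor (A \land \lnot A) \lor (C \land \lnot B)   — distribute \land over \lor
⇔ (\lnot A \land \lnot C) \lor (C \land \lnot B)   — simplify

(\lnot A \land \lnot C) \lor (C \land \lnot B)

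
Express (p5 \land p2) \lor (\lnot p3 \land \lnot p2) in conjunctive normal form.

(p5 \lor \lnot p3) \land (p5 \lor \lnot p2) \land (p2 \lor \lnot p3)

(p5 \land p2) \lor (\lnot p3 \land \lnot p2)
≡ (p5 \lor \lnot p3) \land (p5 \lor \lnot p2) \land (p2 \lor \lnot p3) \land (p2 \lor \lnot p2)   [distribute \lor over \land]
≡ (p5 \lor \lnot p3) \land (p5 \lor \lnot p2) \land (p2 \lor \lnot p3)   [simplify]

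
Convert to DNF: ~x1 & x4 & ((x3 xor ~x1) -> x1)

~x1 & x4 & x3

~x1 & x4 & ((x3 xor ~x1) -> x1)
≡ ~x1 & x4 & (~(x3 xor ~x1) | x1)   [eliminate ->]
≡ ~x1 & x4 & (~((x3 & ~~x1) | (~x3 & ~x1)) | x1)   [expand xor]
≡ ~x1 & x4 & ((~(x3 & ~~x1) & ~(~x3 & ~x1)) | x1)   [De Morgan]
≡ ~x1 & x4 & (((~x3 | ~~~x1) & ~(~x3 & ~x1)) | x1)   [De Morgan]
≡ ~x1 & x4 & (((~x3 | ~x1) & ~(~x3 & ~x1)) | x1)   [double negation]
≡ ~x1 & x4 & (((~x3 | ~x1) & (~~x3 | ~~x1)) | x1)   [De Morgan]
≡ ~x1 & x4 & (((~x3 | ~x1) & (x3 | ~~x1)) | x1)   [double negation]
≡ ~x1 & x4 & (((~x3 | ~x1) & (x3 | x1)) | x1)   [double negation]
≡ (~x1 & x4 & ~x3 & x3) | (~x1 & x4 & ~x3 & x1) | (~x1 & x4 & ~x1 & x3) | (~x1 & x4 & ~x1 & x1) | (~x1 & x4 & x1)   [distribute & over |]
≡ ~x1 & x4 & x3   [simplify]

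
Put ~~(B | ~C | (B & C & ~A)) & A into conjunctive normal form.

(B | ~C) & A

~~(B | ~C | (B & C & ~A)) & A
⇔ (B | ~C | (B & C & ~A)) & A   [double negation]
⇔ (B | ~C | B) & (B | ~C | C) & (B | ~C | ~A) & A   [distribute | over &]
⇔ (B | ~C) & A   [simplify]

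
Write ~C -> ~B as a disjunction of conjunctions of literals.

~C -> ~B
≡ ~~C | ~B   [eliminate ->]
≡ C | ~B   [double negation]

C | ~B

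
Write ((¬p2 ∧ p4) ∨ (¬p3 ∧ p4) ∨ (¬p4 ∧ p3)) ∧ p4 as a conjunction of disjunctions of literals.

((¬p2 ∧ p4) ∨ (¬p3 ∧ p4) ∨ (¬p4 ∧ p3)) ∧ p4
≡ (¬p2 ∨ ¬p3 ∨ ¬p4) ∧ (¬p2 ∨ ¬p3 ∨ p3) ∧ (¬p2 ∨ p4 ∨ ¬p4) ∧ (¬p2 ∨ p4 ∨ p3) ∧ (p4 ∨ ¬p3 ∨ ¬p4) ∧ (p4 ∨ ¬p3 ∨ p3) ∧ (p4 ∨ p4 ∨ ¬p4) ∧ (p4 ∨ p4 ∨ p3) ∧ p4   [distribute ∨ over ∧]
≡ (¬p2 ∨ ¬p3 ∨ ¬p4) ∧ p4   [simplify]

(¬p2 ∨ ¬p3 ∨ ¬p4) ∧ p4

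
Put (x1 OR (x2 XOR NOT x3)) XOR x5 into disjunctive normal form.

(x1 OR (x2 XOR NOT x3)) XOR x5
= ((x1 OR (x2 XOR NOT x3)) AND NOT x5) OR (NOT (x1 OR (x2 XOR NOT x3)) AND x5)   [expand XOR]
= ((x1 OR (x2 AND NOT NOT x3) OR (NOT x2 AND NOT x3)) AND NOT x5) OR (NOT (x1 OR (x2 XOR NOT x3)) AND x5)   [expand XOR]
= ((x1 OR (x2 AND NOT NOT x3) OR (NOT x2 AND NOT x3)) AND NOT x5) OR (NOT (x1 OR (x2 AND NOT NOT x3) OR (NOT x2 AND NOT x3)) AND x5)   [expand XOR]
= ((x1 OR (x2 AND x3) OR (NOT x2 AND NOT x3)) AND NOT x5) OR (NOT (x1 OR (x2 AND NOT NOT x3) OR (NOT x2 AND NOT x3)) AND x5)   [double negation]
= ((x1 OR (x2 AND x3) OR (NOT x2 AND NOT x3)) AND NOT x5) OR (NOT x1 AND NOT (x2 AND NOT NOT x3) AND NOT (NOT x2 AND NOT x3) AND x5)   [De Morgan]
= ((x1 OR (x2 AND x3) OR (NOT x2 AND NOT x3)) AND NOT x5) OR (NOT x1 AND (NOT x2 OR NOT NOT NOT x3) AND NOT (NOT x2 AND NOT x3) AND x5)   [De Morgan]
= ((x1 OR (x2 AND x3) OR (NOT x2 AND NOT x3)) AND NOT x5) OR (NOT x1 AND (NOT x2 OR NOT x3) AND NOT (NOT x2 AND NOT x3) AND x5)   [double negation]
= ((x1 OR (x2 AND x3) OR (NOT x2 AND NOT x3)) AND NOT x5) OR (NOT x1 AND (NOT x2 OR NOT x3) AND (NOT NOT x2 OR NOT NOT x3) AND x5)   [De Morgan]
= ((x1 OR (x2 AND x3) OR (NOT x2 AND NOT x3)) AND NOT x5) OR (NOT x1 AND (NOT x2 OR NOT x3) AND (x2 OR NOT NOT x3) AND x5)   [double negation]
= ((x1 OR (x2 AND x3) OR (NOT x2 AND NOT x3)) AND NOT x5) OR (NOT x1 AND (NOT x2 OR NOT x3) AND (x2 OR x3) AND x5)   [double negation]
= (x1 AND NOT x5) OR (x2 AND x3 AND NOT x5) OR (NOT x2 AND NOT x3 AND NOT x5) OR (NOT x1 AND NOT x2 AND x2 AND x5) OR (NOT x1 AND NOT x2 AND x3 AND x5) OR (NOT x1 AND NOT x3 AND x2 AND x5) OR (NOT x1 AND NOT x3 AND x3 AND x5)   [distribute AND over OR]
= (x1 AND NOT x5) OR (x2 AND x3 AND NOT x5) OR (NOT x2 AND NOT x3 AND NOT x5) OR (NOT x1 AND NOT x2 AND x3 AND x5) OR (NOT x1 AND NOT x3 AND x2 AND x5)   [simplify]

(x1 AND NOT x5) OR (x2 AND x3 AND NOT x5) OR (NOT x2 AND NOT x3 AND NOT x5) OR (NOT x1 AND NOT x2 AND x3 AND x5) OR (NOT x1 AND NOT x3 AND x2 AND x5)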